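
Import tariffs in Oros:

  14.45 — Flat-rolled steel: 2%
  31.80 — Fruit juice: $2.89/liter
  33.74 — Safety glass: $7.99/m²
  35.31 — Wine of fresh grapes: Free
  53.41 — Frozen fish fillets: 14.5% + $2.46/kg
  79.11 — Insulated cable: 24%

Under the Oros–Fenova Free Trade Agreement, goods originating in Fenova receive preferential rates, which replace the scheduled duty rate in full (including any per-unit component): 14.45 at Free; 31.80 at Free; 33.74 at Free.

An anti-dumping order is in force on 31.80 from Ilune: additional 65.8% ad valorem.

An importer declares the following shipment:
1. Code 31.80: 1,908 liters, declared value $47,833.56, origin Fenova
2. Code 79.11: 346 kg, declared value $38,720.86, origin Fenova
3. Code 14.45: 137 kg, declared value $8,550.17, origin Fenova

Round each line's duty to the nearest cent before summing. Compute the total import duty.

Line 1 (31.80, Fenova, 1,908 liters, $47,833.56):
Base rate for 31.80 is $2.89/liter.
Origin Fenova qualifies under the Oros–Fenova agreement and 31.80 is covered: preferential rate Free applies instead.
The additional-duty order on 31.80 targets Ilune, not Fenova; it does not apply.
Duty = $47,833.56 × 0% = $0.00.
Line 2 (79.11, Fenova, 346 kg, $38,720.86):
Base rate for 79.11 is 24%.
Origin Fenova is the FTA partner but 79.11 is not on the preference list; base rate stands.
Duty = $38,720.86 × 24% = $9,293.01.
Line 3 (14.45, Fenova, 137 kg, $8,550.17):
Base rate for 14.45 is 2%.
Origin Fenova qualifies under the Oros–Fenova agreement and 14.45 is covered: preferential rate Free applies instead.
Duty = $8,550.17 × 0% = $0.00.
Total = $0.00 + $9,293.01 + $0.00 = $9,293.01.

$9,293.01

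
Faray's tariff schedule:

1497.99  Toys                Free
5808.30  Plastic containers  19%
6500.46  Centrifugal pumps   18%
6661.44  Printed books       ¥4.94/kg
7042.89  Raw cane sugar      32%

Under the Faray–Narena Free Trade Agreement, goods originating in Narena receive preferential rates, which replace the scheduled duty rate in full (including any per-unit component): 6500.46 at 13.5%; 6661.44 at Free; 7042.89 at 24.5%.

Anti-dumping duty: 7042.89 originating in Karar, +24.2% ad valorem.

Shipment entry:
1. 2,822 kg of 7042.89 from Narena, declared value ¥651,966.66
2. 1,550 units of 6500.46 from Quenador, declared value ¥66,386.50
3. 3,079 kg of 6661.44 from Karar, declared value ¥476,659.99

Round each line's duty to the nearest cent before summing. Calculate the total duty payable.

¥186,891.66

Line 1 (7042.89, Narena, 2,822 kg, ¥651,966.66):
Base rate for 7042.89 is 32%.
Origin Narena qualifies under the Faray–Narena agreement and 7042.89 is covered: preferential rate 24.5% applies instead.
The additional-duty order on 7042.89 targets Karar, not Narena; it does not apply.
Duty = ¥651,966.66 × 24.5% = ¥159,731.83.
Line 2 (6500.46, Quenador, 1,550 units, ¥66,386.50):
Base rate for 6500.46 is 18%.
6500.46 has an FTA preferential rate, but origin Quenador is not Narena; base rate stands.
Duty = ¥66,386.50 × 18% = ¥11,949.57.
Line 3 (6661.44, Karar, 3,079 kg, ¥476,659.99):
Base rate for 6661.44 is ¥4.94/kg.
6661.44 has an FTA preferential rate, but origin Karar is not Narena; base rate stands.
Duty = 3,079 × ¥4.94 = ¥15,210.26.
Total = ¥159,731.83 + ¥11,949.57 + ¥15,210.26 = ¥186,891.66.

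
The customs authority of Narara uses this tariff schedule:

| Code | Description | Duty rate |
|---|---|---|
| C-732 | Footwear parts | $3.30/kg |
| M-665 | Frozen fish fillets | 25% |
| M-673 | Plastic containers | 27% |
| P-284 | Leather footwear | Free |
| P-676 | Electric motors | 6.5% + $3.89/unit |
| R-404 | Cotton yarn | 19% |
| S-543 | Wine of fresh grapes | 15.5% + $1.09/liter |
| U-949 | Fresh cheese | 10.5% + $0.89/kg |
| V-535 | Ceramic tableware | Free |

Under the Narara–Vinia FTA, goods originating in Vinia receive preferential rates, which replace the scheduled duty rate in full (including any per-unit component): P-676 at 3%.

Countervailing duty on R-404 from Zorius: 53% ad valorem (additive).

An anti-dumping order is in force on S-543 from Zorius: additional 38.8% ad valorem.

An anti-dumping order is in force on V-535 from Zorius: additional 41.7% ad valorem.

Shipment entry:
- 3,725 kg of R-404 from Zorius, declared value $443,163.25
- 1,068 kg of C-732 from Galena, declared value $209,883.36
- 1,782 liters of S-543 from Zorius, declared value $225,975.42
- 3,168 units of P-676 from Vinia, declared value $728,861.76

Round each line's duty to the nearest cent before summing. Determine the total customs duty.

$469,114.82

Line 1 (R-404, Zorius, 3,725 kg, $443,163.25):
Base rate for R-404 is 19%.
Additional duty on R-404 from Zorius: +53%. Applied ad valorem rate: 19% + 53% = 72%.
Duty = $443,163.25 × 72% = $319,077.54.
Line 2 (C-732, Galena, 1,068 kg, $209,883.36):
Base rate for C-732 is $3.30/kg.
Duty = 1,068 × $3.30 = $3,524.40.
Line 3 (S-543, Zorius, 1,782 liters, $225,975.42):
Base rate for S-543 is 15.5% + $1.09/liter.
Additional duty on S-543 from Zorius: +38.8%. Applied ad valorem rate: 15.5% + 38.8% = 54.3%.
Duty = $225,975.42 × 54.3% + 1,782 × $1.09 = $124,647.03.
Line 4 (P-676, Vinia, 3,168 units, $728,861.76):
Base rate for P-676 is 6.5% + $3.89/unit.
Origin Vinia qualifies under the Narara–Vinia agreement and P-676 is covered: preferential rate 3% applies instead.
Duty = $728,861.76 × 3% = $21,865.85.
Total = $319,077.54 + $3,524.40 + $124,647.03 + $21,865.85 = $469,114.82.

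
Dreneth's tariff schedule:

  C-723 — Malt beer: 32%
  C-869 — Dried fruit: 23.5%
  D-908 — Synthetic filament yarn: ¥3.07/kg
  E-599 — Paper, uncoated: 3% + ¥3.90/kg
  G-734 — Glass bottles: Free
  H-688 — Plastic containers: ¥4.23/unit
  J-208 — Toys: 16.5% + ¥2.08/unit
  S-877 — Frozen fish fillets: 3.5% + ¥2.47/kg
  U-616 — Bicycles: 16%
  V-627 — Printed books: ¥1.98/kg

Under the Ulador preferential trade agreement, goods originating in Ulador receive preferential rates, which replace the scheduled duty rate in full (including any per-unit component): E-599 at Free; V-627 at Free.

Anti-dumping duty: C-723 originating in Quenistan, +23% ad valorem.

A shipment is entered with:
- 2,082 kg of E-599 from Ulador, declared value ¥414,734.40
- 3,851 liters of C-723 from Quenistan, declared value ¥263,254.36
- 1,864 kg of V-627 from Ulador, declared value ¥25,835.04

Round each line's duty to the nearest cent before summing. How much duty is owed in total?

Line 1 (E-599, Ulador, 2,082 kg, ¥414,734.40):
Base rate for E-599 is 3% + ¥3.90/kg.
Origin Ulador qualifies under the Dreneth–Ulador agreement and E-599 is covered: preferential rate Free applies instead.
Duty = ¥414,734.40 × 0% = ¥0.00.
Line 2 (C-723, Quenistan, 3,851 liters, ¥263,254.36):
Base rate for C-723 is 32%.
Additional duty on C-723 from Quenistan: +23%. Applied ad valorem rate: 32% + 23% = 55%.
Duty = ¥263,254.36 × 55% = ¥144,789.90.
Line 3 (V-627, Ulador, 1,864 kg, ¥25,835.04):
Base rate for V-627 is ¥1.98/kg.
Origin Ulador qualifies under the Dreneth–Ulador agreement and V-627 is covered: preferential rate Free applies instead.
Duty = ¥25,835.04 × 0% = ¥0.00.
Total = ¥0.00 + ¥144,789.90 + ¥0.00 = ¥144,789.90.

¥144,789.90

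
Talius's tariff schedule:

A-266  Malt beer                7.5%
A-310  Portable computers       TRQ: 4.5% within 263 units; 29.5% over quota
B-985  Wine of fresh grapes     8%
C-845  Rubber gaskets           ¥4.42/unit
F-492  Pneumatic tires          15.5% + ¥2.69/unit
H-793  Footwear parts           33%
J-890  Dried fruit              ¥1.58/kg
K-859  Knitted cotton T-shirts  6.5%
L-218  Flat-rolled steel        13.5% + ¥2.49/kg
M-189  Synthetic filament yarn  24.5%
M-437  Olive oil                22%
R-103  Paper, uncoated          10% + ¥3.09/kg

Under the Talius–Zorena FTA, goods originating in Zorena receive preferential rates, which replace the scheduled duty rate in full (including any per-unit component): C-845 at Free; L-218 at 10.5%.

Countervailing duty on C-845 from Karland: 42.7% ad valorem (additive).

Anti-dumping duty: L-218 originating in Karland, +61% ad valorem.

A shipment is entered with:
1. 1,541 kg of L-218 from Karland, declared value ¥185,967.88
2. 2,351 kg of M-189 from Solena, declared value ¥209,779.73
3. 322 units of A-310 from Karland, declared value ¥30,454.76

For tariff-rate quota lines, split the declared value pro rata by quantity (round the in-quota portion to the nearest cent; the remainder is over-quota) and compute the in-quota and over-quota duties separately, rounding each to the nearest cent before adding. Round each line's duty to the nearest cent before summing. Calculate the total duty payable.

¥196,544.70

Line 1 (L-218, Karland, 1,541 kg, ¥185,967.88):
Base rate for L-218 is 13.5% + ¥2.49/kg.
L-218 has an FTA preferential rate, but origin Karland is not Zorena; base rate stands.
Additional duty on L-218 from Karland: +61%. Applied ad valorem rate: 13.5% + 61% = 74.5%.
Duty = ¥185,967.88 × 74.5% + 1,541 × ¥2.49 = ¥142,383.16.
Line 2 (M-189, Solena, 2,351 kg, ¥209,779.73):
Base rate for M-189 is 24.5%.
Duty = ¥209,779.73 × 24.5% = ¥51,396.03.
Line 3 (A-310, Karland, 322 units, ¥30,454.76):
Code A-310 is under a tariff-rate quota (threshold 263 units). In-quota: 263 units at 4.5%; over-quota: 59 units at 29.5%.
Pro-rata value split: in-quota = ¥30,454.76 × 263/322 = ¥24,874.54; over-quota = ¥30,454.76 − ¥24,874.54 = ¥5,580.22.
In-quota duty = ¥24,874.54 × 4.5% = ¥1,119.35. Over-quota duty = ¥5,580.22 × 29.5% = ¥1,646.16.
Line duty = ¥1,119.35 + ¥1,646.16 = ¥2,765.51.
Total = ¥142,383.16 + ¥51,396.03 + ¥2,765.51 = ¥196,544.70.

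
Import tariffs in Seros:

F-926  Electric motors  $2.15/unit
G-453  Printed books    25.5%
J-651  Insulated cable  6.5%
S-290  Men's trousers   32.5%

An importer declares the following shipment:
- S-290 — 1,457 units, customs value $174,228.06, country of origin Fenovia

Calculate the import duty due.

Line 1 (S-290, Fenovia, 1,457 units, $174,228.06):
Base rate for S-290 is 32.5%.
Duty = $174,228.06 × 32.5% = $56,624.12.

$56,624.12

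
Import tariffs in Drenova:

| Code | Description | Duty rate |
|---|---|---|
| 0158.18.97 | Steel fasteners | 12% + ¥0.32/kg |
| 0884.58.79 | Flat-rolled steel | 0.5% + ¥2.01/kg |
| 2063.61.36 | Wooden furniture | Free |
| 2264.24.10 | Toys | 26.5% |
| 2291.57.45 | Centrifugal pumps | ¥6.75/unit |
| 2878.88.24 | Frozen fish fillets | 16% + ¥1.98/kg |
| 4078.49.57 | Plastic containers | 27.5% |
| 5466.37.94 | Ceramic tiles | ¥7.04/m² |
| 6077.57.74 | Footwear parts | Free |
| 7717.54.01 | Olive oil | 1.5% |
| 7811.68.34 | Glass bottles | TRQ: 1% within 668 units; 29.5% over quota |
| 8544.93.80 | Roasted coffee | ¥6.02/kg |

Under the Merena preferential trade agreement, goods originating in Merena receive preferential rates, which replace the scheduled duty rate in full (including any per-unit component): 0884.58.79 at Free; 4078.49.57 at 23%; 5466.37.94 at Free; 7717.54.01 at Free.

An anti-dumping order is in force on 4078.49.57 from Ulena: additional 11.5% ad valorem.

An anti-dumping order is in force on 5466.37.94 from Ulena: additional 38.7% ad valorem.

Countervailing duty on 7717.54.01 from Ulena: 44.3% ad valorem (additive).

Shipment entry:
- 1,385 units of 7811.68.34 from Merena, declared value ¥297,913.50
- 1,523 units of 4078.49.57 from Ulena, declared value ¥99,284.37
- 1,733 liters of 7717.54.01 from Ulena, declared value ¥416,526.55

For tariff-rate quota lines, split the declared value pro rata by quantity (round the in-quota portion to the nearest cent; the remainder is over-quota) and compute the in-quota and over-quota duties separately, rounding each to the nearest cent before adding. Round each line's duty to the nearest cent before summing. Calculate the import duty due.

Line 1 (7811.68.34, Merena, 1,385 units, ¥297,913.50):
Code 7811.68.34 is under a tariff-rate quota (threshold 668 units). In-quota: 668 units at 1%; over-quota: 717 units at 29.5%.
Pro-rata value split: in-quota = ¥297,913.50 × 668/1,385 = ¥143,686.80; over-quota = ¥297,913.50 − ¥143,686.80 = ¥154,226.70.
In-quota duty = ¥143,686.80 × 1% = ¥1,436.87. Over-quota duty = ¥154,226.70 × 29.5% = ¥45,496.88.
Line duty = ¥1,436.87 + ¥45,496.88 = ¥46,933.75.
Line 2 (4078.49.57, Ulena, 1,523 units, ¥99,284.37):
Base rate for 4078.49.57 is 27.5%.
4078.49.57 has an FTA preferential rate, but origin Ulena is not Merena; base rate stands.
Additional duty on 4078.49.57 from Ulena: +11.5%. Applied ad valorem rate: 27.5% + 11.5% = 39%.
Duty = ¥99,284.37 × 39% = ¥38,720.90.
Line 3 (7717.54.01, Ulena, 1,733 liters, ¥416,526.55):
Base rate for 7717.54.01 is 1.5%.
7717.54.01 has an FTA preferential rate, but origin Ulena is not Merena; base rate stands.
Additional duty on 7717.54.01 from Ulena: +44.3%. Applied ad valorem rate: 1.5% + 44.3% = 45.8%.
Duty = ¥416,526.55 × 45.8% = ¥190,769.16.
Total = ¥46,933.75 + ¥38,720.90 + ¥190,769.16 = ¥276,423.81.

¥276,423.81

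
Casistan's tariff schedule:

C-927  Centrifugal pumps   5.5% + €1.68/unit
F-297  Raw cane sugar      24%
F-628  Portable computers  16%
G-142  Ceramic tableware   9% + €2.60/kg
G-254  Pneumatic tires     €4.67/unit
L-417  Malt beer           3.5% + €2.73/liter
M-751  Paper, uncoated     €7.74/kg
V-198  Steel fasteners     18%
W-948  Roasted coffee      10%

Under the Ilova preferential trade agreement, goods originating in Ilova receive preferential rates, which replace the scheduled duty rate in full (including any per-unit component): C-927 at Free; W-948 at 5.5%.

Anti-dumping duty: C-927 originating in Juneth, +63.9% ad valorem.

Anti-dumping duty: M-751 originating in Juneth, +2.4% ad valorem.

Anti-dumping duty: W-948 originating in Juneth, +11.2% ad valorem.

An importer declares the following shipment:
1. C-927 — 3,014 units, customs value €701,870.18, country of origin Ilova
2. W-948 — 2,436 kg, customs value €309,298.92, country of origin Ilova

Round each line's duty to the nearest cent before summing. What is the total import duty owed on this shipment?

€17,011.44

Line 1 (C-927, Ilova, 3,014 units, €701,870.18):
Base rate for C-927 is 5.5% + €1.68/unit.
Origin Ilova qualifies under the Casistan–Ilova agreement and C-927 is covered: preferential rate Free applies instead.
The additional-duty order on C-927 targets Juneth, not Ilova; it does not apply.
Duty = €701,870.18 × 0% = €0.00.
Line 2 (W-948, Ilova, 2,436 kg, €309,298.92):
Base rate for W-948 is 10%.
Origin Ilova qualifies under the Casistan–Ilova agreement and W-948 is covered: preferential rate 5.5% applies instead.
The additional-duty order on W-948 targets Juneth, not Ilova; it does not apply.
Duty = €309,298.92 × 5.5% = €17,011.44.
Total = €0.00 + €17,011.44 = €17,011.44.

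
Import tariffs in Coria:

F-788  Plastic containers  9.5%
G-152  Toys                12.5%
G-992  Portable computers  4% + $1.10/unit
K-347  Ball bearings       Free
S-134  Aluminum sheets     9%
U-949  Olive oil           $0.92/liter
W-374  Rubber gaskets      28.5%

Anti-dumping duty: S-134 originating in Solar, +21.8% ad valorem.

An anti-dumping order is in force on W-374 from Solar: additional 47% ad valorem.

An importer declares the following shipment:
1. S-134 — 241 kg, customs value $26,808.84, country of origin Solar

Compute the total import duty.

Line 1 (S-134, Solar, 241 kg, $26,808.84):
Base rate for S-134 is 9%.
Additional duty on S-134 from Solar: +21.8%. Applied ad valorem rate: 9% + 21.8% = 30.8%.
Duty = $26,808.84 × 30.8% = $8,257.12.

$8,257.12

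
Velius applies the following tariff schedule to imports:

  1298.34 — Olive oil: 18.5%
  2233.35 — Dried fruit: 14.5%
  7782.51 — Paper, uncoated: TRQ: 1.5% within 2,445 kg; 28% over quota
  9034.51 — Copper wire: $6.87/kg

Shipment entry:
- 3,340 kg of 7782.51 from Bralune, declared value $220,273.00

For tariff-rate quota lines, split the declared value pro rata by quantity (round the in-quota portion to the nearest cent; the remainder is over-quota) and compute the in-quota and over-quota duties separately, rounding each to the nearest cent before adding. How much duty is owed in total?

$18,945.79

Line 1 (7782.51, Bralune, 3,340 kg, $220,273.00):
Code 7782.51 is under a tariff-rate quota (threshold 2,445 kg). In-quota: 2,445 kg at 1.5%; over-quota: 895 kg at 28%.
Pro-rata value split: in-quota = $220,273.00 × 2,445/3,340 = $161,247.75; over-quota = $220,273.00 − $161,247.75 = $59,025.25.
In-quota duty = $161,247.75 × 1.5% = $2,418.72. Over-quota duty = $59,025.25 × 28% = $16,527.07.
Line duty = $2,418.72 + $16,527.07 = $18,945.79.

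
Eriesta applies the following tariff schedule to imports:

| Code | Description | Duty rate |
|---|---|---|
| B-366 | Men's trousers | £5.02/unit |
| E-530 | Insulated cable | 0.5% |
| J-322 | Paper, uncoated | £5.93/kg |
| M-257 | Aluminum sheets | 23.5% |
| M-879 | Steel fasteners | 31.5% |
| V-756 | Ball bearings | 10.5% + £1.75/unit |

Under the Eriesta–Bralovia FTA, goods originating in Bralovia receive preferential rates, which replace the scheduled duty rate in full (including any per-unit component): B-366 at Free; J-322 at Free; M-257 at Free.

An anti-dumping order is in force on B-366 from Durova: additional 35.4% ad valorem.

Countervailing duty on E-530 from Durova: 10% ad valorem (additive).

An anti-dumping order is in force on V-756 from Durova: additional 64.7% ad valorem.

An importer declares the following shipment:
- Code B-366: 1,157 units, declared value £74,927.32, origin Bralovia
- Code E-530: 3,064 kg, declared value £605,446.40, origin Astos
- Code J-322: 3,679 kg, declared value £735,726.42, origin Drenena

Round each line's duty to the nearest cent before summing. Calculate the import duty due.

£24,843.70

Line 1 (B-366, Bralovia, 1,157 units, £74,927.32):
Base rate for B-366 is £5.02/unit.
Origin Bralovia qualifies under the Eriesta–Bralovia agreement and B-366 is covered: preferential rate Free applies instead.
The additional-duty order on B-366 targets Durova, not Bralovia; it does not apply.
Duty = £74,927.32 × 0% = £0.00.
Line 2 (E-530, Astos, 3,064 kg, £605,446.40):
Base rate for E-530 is 0.5%.
The additional-duty order on E-530 targets Durova, not Astos; it does not apply.
Duty = £605,446.40 × 0.5% = £3,027.23.
Line 3 (J-322, Drenena, 3,679 kg, £735,726.42):
Base rate for J-322 is £5.93/kg.
J-322 has an FTA preferential rate, but origin Drenena is not Bralovia; base rate stands.
Duty = 3,679 × £5.93 = £21,816.47.
Total = £0.00 + £3,027.23 + £21,816.47 = £24,843.70.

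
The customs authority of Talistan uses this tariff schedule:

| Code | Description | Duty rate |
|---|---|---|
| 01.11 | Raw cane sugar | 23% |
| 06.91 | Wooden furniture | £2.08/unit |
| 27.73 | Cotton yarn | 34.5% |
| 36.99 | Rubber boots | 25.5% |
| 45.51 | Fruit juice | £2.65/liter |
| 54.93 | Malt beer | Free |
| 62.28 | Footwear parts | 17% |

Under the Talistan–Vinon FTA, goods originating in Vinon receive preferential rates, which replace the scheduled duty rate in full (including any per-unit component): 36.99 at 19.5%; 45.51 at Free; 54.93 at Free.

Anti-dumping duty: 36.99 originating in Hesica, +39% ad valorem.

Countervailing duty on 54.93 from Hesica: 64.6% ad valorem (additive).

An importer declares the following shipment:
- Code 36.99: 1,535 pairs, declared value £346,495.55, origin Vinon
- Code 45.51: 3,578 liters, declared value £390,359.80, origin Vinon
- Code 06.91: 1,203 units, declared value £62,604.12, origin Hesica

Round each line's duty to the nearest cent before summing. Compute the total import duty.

£70,068.87

Line 1 (36.99, Vinon, 1,535 pairs, £346,495.55):
Base rate for 36.99 is 25.5%.
Origin Vinon qualifies under the Talistan–Vinon agreement and 36.99 is covered: preferential rate 19.5% applies instead.
The additional-duty order on 36.99 targets Hesica, not Vinon; it does not apply.
Duty = £346,495.55 × 19.5% = £67,566.63.
Line 2 (45.51, Vinon, 3,578 liters, £390,359.80):
Base rate for 45.51 is £2.65/liter.
Origin Vinon qualifies under the Talistan–Vinon agreement and 45.51 is covered: preferential rate Free applies instead.
Duty = £390,359.80 × 0% = £0.00.
Line 3 (06.91, Hesica, 1,203 units, £62,604.12):
Base rate for 06.91 is £2.08/unit.
Duty = 1,203 × £2.08 = £2,502.24.
Total = £67,566.63 + £0.00 + £2,502.24 = £70,068.87.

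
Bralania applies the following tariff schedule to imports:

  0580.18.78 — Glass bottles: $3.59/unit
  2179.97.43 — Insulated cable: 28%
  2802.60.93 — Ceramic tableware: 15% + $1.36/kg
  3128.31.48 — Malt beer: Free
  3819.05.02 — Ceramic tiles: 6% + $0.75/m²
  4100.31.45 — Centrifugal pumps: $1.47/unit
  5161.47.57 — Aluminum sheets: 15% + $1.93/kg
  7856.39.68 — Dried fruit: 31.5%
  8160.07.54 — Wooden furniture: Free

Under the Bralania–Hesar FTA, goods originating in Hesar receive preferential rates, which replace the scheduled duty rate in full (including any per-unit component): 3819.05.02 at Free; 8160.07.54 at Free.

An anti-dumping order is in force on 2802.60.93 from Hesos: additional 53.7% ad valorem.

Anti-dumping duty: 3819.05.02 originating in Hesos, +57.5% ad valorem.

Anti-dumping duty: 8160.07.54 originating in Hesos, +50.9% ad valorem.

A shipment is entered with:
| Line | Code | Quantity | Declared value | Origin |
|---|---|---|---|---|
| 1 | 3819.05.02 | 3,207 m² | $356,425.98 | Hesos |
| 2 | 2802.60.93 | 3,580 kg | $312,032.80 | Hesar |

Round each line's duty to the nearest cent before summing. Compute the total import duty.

Line 1 (3819.05.02, Hesos, 3,207 m², $356,425.98):
Base rate for 3819.05.02 is 6% + $0.75/m².
3819.05.02 has an FTA preferential rate, but origin Hesos is not Hesar; base rate stands.
Additional duty on 3819.05.02 from Hesos: +57.5%. Applied ad valorem rate: 6% + 57.5% = 63.5%.
Duty = $356,425.98 × 63.5% + 3,207 × $0.75 = $228,735.75.
Line 2 (2802.60.93, Hesar, 3,580 kg, $312,032.80):
Base rate for 2802.60.93 is 15% + $1.36/kg.
Origin Hesar is the FTA partner but 2802.60.93 is not on the preference list; base rate stands.
The additional-duty order on 2802.60.93 targets Hesos, not Hesar; it does not apply.
Duty = $312,032.80 × 15% + 3,580 × $1.36 = $51,673.72.
Total = $228,735.75 + $51,673.72 = $280,409.47.

$280,409.47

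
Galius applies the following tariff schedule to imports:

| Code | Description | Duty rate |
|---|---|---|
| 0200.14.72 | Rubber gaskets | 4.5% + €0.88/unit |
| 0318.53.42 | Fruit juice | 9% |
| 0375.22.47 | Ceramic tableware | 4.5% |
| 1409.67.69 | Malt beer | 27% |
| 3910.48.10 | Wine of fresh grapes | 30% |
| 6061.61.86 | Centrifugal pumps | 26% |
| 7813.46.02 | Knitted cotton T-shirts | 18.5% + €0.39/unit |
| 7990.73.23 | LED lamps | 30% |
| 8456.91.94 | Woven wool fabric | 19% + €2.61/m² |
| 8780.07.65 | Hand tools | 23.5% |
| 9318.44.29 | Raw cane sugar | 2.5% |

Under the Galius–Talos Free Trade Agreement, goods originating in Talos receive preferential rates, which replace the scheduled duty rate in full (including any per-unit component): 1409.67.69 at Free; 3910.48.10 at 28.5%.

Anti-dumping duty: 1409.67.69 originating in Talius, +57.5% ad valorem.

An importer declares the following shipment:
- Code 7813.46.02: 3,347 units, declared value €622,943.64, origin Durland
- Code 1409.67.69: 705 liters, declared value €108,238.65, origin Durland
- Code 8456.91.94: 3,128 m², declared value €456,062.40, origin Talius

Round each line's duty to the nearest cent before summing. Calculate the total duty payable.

Line 1 (7813.46.02, Durland, 3,347 units, €622,943.64):
Base rate for 7813.46.02 is 18.5% + €0.39/unit.
Duty = €622,943.64 × 18.5% + 3,347 × €0.39 = €116,549.90.
Line 2 (1409.67.69, Durland, 705 liters, €108,238.65):
Base rate for 1409.67.69 is 27%.
1409.67.69 has an FTA preferential rate, but origin Durland is not Talos; base rate stands.
The additional-duty order on 1409.67.69 targets Talius, not Durland; it does not apply.
Duty = €108,238.65 × 27% = €29,224.44.
Line 3 (8456.91.94, Talius, 3,128 m², €456,062.40):
Base rate for 8456.91.94 is 19% + €2.61/m².
Duty = €456,062.40 × 19% + 3,128 × €2.61 = €94,815.94.
Total = €116,549.90 + €29,224.44 + €94,815.94 = €240,590.28.

€240,590.28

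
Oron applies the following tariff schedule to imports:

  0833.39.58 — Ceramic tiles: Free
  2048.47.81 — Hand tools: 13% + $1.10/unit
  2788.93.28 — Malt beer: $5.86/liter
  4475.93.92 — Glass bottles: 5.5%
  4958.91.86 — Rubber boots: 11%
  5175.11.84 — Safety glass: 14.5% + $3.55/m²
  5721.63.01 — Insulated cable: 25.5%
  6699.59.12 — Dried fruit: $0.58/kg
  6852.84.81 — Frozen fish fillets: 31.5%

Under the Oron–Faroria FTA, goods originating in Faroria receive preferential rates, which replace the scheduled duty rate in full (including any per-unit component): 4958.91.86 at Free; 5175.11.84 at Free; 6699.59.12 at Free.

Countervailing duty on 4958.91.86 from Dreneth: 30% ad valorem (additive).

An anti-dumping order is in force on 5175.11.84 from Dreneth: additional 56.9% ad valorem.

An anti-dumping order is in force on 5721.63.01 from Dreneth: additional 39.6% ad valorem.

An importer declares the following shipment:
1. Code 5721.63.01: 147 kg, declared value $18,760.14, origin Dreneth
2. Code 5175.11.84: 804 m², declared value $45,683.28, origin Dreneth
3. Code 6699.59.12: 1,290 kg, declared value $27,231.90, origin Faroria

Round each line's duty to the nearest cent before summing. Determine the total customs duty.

$47,684.91

Line 1 (5721.63.01, Dreneth, 147 kg, $18,760.14):
Base rate for 5721.63.01 is 25.5%.
Additional duty on 5721.63.01 from Dreneth: +39.6%. Applied ad valorem rate: 25.5% + 39.6% = 65.1%.
Duty = $18,760.14 × 65.1% = $12,212.85.
Line 2 (5175.11.84, Dreneth, 804 m², $45,683.28):
Base rate for 5175.11.84 is 14.5% + $3.55/m².
5175.11.84 has an FTA preferential rate, but origin Dreneth is not Faroria; base rate stands.
Additional duty on 5175.11.84 from Dreneth: +56.9%. Applied ad valorem rate: 14.5% + 56.9% = 71.4%.
Duty = $45,683.28 × 71.4% + 804 × $3.55 = $35,472.06.
Line 3 (6699.59.12, Faroria, 1,290 kg, $27,231.90):
Base rate for 6699.59.12 is $0.58/kg.
Origin Faroria qualifies under the Oron–Faroria agreement and 6699.59.12 is covered: preferential rate Free applies instead.
Duty = $27,231.90 × 0% = $0.00.
Total = $12,212.85 + $35,472.06 + $0.00 = $47,684.91.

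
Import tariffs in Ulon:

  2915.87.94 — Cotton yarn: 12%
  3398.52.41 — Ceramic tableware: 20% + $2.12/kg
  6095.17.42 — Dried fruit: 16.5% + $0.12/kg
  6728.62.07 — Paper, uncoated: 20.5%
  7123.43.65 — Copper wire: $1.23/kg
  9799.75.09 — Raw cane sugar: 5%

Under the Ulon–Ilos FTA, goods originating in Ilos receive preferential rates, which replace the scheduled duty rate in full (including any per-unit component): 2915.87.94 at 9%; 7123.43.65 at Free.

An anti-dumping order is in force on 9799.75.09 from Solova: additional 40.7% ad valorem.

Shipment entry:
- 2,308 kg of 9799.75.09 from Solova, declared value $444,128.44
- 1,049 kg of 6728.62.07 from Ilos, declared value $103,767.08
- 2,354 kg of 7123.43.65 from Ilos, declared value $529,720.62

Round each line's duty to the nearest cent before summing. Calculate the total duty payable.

Line 1 (9799.75.09, Solova, 2,308 kg, $444,128.44):
Base rate for 9799.75.09 is 5%.
Additional duty on 9799.75.09 from Solova: +40.7%. Applied ad valorem rate: 5% + 40.7% = 45.7%.
Duty = $444,128.44 × 45.7% = $202,966.70.
Line 2 (6728.62.07, Ilos, 1,049 kg, $103,767.08):
Base rate for 6728.62.07 is 20.5%.
Origin Ilos is the FTA partner but 6728.62.07 is not on the preference list; base rate stands.
Duty = $103,767.08 × 20.5% = $21,272.25.
Line 3 (7123.43.65, Ilos, 2,354 kg, $529,720.62):
Base rate for 7123.43.65 is $1.23/kg.
Origin Ilos qualifies under the Ulon–Ilos agreement and 7123.43.65 is covered: preferential rate Free applies instead.
Duty = $529,720.62 × 0% = $0.00.
Total = $202,966.70 + $21,272.25 + $0.00 = $224,238.95.

$224,238.95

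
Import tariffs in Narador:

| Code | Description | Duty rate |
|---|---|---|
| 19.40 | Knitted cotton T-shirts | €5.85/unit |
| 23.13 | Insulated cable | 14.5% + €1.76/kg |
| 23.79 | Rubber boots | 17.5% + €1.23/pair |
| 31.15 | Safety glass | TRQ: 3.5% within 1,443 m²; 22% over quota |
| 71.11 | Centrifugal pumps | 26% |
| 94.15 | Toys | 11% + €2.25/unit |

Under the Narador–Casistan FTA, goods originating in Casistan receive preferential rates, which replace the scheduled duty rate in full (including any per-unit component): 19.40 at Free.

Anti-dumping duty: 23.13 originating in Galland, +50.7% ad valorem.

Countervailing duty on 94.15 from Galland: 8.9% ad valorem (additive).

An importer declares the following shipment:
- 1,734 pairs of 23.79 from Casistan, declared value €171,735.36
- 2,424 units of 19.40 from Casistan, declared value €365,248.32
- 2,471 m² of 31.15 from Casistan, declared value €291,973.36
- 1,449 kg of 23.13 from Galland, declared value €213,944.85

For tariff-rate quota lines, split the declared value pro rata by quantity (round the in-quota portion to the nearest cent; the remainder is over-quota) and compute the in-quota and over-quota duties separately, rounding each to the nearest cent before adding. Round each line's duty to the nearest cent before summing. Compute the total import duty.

€206,919.53

Line 1 (23.79, Casistan, 1,734 pairs, €171,735.36):
Base rate for 23.79 is 17.5% + €1.23/pair.
Origin Casistan is the FTA partner but 23.79 is not on the preference list; base rate stands.
Duty = €171,735.36 × 17.5% + 1,734 × €1.23 = €32,186.51.
Line 2 (19.40, Casistan, 2,424 units, €365,248.32):
Base rate for 19.40 is €5.85/unit.
Origin Casistan qualifies under the Narador–Casistan agreement and 19.40 is covered: preferential rate Free applies instead.
Duty = €365,248.32 × 0% = €0.00.
Line 3 (31.15, Casistan, 2,471 m², €291,973.36):
Code 31.15 is under a tariff-rate quota (threshold 1,443 m²). In-quota: 1,443 m² at 3.5%; over-quota: 1,028 m² at 22%.
Pro-rata value split: in-quota = €291,973.36 × 1,443/2,471 = €170,504.88; over-quota = €291,973.36 − €170,504.88 = €121,468.48.
In-quota duty = €170,504.88 × 3.5% = €5,967.67. Over-quota duty = €121,468.48 × 22% = €26,723.07.
Line duty = €5,967.67 + €26,723.07 = €32,690.74.
Line 4 (23.13, Galland, 1,449 kg, €213,944.85):
Base rate for 23.13 is 14.5% + €1.76/kg.
Additional duty on 23.13 from Galland: +50.7%. Applied ad valorem rate: 14.5% + 50.7% = 65.2%.
Duty = €213,944.85 × 65.2% + 1,449 × €1.76 = €142,042.28.
Total = €32,186.51 + €0.00 + €32,690.74 + €142,042.28 = €206,919.53.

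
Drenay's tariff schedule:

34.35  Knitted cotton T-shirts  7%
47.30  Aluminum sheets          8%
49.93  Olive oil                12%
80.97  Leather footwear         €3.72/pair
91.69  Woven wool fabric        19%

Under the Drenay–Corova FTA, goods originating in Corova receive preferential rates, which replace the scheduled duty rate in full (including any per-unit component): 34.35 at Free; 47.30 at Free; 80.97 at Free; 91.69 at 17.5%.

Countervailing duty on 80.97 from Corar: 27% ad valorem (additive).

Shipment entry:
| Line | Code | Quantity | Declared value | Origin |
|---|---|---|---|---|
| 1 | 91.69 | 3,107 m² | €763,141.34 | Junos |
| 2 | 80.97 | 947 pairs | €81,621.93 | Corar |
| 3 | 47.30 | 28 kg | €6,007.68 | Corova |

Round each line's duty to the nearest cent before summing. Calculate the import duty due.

€170,557.61

Line 1 (91.69, Junos, 3,107 m², €763,141.34):
Base rate for 91.69 is 19%.
91.69 has an FTA preferential rate, but origin Junos is not Corova; base rate stands.
Duty = €763,141.34 × 19% = €144,996.85.
Line 2 (80.97, Corar, 947 pairs, €81,621.93):
Base rate for 80.97 is €3.72/pair.
80.97 has an FTA preferential rate, but origin Corar is not Corova; base rate stands.
Additional duty on 80.97 from Corar: +27% ad valorem. Applied ad valorem rate = 27%.
Duty = €81,621.93 × 27% + 947 × €3.72 = €25,560.76.
Line 3 (47.30, Corova, 28 kg, €6,007.68):
Base rate for 47.30 is 8%.
Origin Corova qualifies under the Drenay–Corova agreement and 47.30 is covered: preferential rate Free applies instead.
Duty = €6,007.68 × 0% = €0.00.
Total = €144,996.85 + €25,560.76 + €0.00 = €170,557.61.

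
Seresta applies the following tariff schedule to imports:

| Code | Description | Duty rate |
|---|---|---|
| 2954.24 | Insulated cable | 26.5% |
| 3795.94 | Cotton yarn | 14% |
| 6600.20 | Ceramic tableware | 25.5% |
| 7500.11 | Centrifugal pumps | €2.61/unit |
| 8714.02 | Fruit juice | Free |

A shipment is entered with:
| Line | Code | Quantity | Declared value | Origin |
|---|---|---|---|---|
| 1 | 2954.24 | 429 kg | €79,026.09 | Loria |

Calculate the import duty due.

€20,941.91

Line 1 (2954.24, Loria, 429 kg, €79,026.09):
Base rate for 2954.24 is 26.5%.
Duty = €79,026.09 × 26.5% = €20,941.91.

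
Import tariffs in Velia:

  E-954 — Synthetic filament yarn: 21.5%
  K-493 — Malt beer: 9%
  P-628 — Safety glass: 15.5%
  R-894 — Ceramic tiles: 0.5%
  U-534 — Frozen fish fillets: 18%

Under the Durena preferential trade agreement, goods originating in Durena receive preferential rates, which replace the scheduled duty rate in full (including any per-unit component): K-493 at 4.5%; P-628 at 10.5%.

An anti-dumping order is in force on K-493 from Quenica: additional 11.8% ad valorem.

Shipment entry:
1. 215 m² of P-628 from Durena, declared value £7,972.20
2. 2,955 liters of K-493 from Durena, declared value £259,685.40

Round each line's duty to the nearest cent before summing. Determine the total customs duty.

Line 1 (P-628, Durena, 215 m², £7,972.20):
Base rate for P-628 is 15.5%.
Origin Durena qualifies under the Velia–Durena agreement and P-628 is covered: preferential rate 10.5% applies instead.
Duty = £7,972.20 × 10.5% = £837.08.
Line 2 (K-493, Durena, 2,955 liters, £259,685.40):
Base rate for K-493 is 9%.
Origin Durena qualifies under the Velia–Durena agreement and K-493 is covered: preferential rate 4.5% applies instead.
The additional-duty order on K-493 targets Quenica, not Durena; it does not apply.
Duty = £259,685.40 × 4.5% = £11,685.84.
Total = £837.08 + £11,685.84 = £12,522.92.

£12,522.92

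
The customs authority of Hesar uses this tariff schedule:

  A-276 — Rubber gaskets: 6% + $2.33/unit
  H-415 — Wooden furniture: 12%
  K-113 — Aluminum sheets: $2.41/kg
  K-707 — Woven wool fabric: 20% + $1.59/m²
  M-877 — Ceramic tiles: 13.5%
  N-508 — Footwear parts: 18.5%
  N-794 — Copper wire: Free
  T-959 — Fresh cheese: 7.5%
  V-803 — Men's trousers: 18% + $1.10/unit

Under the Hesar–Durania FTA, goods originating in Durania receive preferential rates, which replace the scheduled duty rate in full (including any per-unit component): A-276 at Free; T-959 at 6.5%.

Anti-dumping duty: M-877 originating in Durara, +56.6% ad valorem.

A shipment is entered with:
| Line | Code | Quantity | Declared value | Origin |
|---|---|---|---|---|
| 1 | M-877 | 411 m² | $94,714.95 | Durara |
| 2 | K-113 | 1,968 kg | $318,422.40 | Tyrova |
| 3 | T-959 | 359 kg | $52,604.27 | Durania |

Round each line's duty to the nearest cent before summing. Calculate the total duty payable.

Line 1 (M-877, Durara, 411 m², $94,714.95):
Base rate for M-877 is 13.5%.
Additional duty on M-877 from Durara: +56.6%. Applied ad valorem rate: 13.5% + 56.6% = 70.1%.
Duty = $94,714.95 × 70.1% = $66,395.18.
Line 2 (K-113, Tyrova, 1,968 kg, $318,422.40):
Base rate for K-113 is $2.41/kg.
Duty = 1,968 × $2.41 = $4,742.88.
Line 3 (T-959, Durania, 359 kg, $52,604.27):
Base rate for T-959 is 7.5%.
Origin Durania qualifies under the Hesar–Durania agreement and T-959 is covered: preferential rate 6.5% applies instead.
Duty = $52,604.27 × 6.5% = $3,419.28.
Total = $66,395.18 + $4,742.88 + $3,419.28 = $74,557.34.

$74,557.34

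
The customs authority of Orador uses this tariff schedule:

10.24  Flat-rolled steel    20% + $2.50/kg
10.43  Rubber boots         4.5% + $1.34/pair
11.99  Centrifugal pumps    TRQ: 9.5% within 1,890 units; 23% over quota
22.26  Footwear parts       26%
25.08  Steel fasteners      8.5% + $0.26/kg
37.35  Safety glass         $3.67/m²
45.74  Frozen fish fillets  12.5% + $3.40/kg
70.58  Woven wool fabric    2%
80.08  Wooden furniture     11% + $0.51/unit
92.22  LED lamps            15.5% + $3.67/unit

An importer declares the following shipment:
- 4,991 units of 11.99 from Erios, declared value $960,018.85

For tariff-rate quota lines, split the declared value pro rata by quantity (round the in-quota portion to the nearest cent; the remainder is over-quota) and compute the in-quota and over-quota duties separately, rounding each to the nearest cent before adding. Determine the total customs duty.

$171,726.23

Line 1 (11.99, Erios, 4,991 units, $960,018.85):
Code 11.99 is under a tariff-rate quota (threshold 1,890 units). In-quota: 1,890 units at 9.5%; over-quota: 3,101 units at 23%.
Pro-rata value split: in-quota = $960,018.85 × 1,890/4,991 = $363,541.50; over-quota = $960,018.85 − $363,541.50 = $596,477.35.
In-quota duty = $363,541.50 × 9.5% = $34,536.44. Over-quota duty = $596,477.35 × 23% = $137,189.79.
Line duty = $34,536.44 + $137,189.79 = $171,726.23.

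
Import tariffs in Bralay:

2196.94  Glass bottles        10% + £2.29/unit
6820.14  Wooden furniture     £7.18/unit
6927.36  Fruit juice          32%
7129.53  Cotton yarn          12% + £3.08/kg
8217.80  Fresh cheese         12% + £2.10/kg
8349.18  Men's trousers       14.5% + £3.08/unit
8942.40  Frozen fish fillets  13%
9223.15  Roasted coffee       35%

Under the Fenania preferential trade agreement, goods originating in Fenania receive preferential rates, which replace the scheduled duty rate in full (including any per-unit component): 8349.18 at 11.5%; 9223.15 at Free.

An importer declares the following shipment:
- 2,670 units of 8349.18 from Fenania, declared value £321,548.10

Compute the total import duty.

Line 1 (8349.18, Fenania, 2,670 units, £321,548.10):
Base rate for 8349.18 is 14.5% + £3.08/unit.
Origin Fenania qualifies under the Bralay–Fenania agreement and 8349.18 is covered: preferential rate 11.5% applies instead.
Duty = £321,548.10 × 11.5% = £36,978.03.

£36,978.03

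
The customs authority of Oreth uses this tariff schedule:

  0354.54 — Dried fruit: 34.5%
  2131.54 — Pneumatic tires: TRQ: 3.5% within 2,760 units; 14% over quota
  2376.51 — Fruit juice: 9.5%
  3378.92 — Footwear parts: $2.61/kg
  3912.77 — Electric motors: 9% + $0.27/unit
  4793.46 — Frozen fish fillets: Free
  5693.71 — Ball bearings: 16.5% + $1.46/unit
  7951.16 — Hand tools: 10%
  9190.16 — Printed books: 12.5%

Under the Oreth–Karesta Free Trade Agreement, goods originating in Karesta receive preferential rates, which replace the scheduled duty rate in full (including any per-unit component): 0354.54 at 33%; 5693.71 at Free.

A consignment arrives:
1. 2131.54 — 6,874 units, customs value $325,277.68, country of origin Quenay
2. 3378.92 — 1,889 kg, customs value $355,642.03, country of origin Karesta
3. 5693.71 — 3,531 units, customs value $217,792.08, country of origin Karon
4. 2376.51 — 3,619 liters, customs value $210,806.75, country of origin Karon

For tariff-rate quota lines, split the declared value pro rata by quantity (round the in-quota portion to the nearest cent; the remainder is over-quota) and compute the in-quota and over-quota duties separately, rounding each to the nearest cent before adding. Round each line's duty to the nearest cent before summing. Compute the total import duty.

Line 1 (2131.54, Quenay, 6,874 units, $325,277.68):
Code 2131.54 is under a tariff-rate quota (threshold 2,760 units). In-quota: 2,760 units at 3.5%; over-quota: 4,114 units at 14%.
Pro-rata value split: in-quota = $325,277.68 × 2,760/6,874 = $130,603.20; over-quota = $325,277.68 − $130,603.20 = $194,674.48.
In-quota duty = $130,603.20 × 3.5% = $4,571.11. Over-quota duty = $194,674.48 × 14% = $27,254.43.
Line duty = $4,571.11 + $27,254.43 = $31,825.54.
Line 2 (3378.92, Karesta, 1,889 kg, $355,642.03):
Base rate for 3378.92 is $2.61/kg.
Origin Karesta is the FTA partner but 3378.92 is not on the preference list; base rate stands.
Duty = 1,889 × $2.61 = $4,930.29.
Line 3 (5693.71, Karon, 3,531 units, $217,792.08):
Base rate for 5693.71 is 16.5% + $1.46/unit.
5693.71 has an FTA preferential rate, but origin Karon is not Karesta; base rate stands.
Duty = $217,792.08 × 16.5% + 3,531 × $1.46 = $41,090.95.
Line 4 (2376.51, Karon, 3,619 liters, $210,806.75):
Base rate for 2376.51 is 9.5%.
Duty = $210,806.75 × 9.5% = $20,026.64.
Total = $31,825.54 + $4,930.29 + $41,090.95 + $20,026.64 = $97,873.42.

$97,873.42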